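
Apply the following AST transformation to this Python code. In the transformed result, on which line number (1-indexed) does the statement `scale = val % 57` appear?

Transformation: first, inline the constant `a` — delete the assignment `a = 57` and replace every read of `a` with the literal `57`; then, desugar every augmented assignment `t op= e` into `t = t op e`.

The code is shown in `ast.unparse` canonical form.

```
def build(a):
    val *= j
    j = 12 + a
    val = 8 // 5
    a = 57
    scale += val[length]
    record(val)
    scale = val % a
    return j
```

7

Transformed code:
def build(a):
    val = val * j
    j = 12 + 57
    val = 8 // 5
    scale = scale + val[length]
    record(val)
    scale = val % 57
    return j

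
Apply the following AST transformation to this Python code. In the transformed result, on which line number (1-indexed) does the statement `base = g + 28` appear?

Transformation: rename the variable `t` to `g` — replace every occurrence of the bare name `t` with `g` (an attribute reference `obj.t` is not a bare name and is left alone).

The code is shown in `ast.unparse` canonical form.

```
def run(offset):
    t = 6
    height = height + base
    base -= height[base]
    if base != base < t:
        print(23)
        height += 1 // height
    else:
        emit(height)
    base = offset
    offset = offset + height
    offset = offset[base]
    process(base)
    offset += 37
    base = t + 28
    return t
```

Transformed code:
def run(offset):
    g = 6
    height = height + base
    base -= height[base]
    if base != base < g:
        print(23)
        height += 1 // height
    else:
        emit(height)
    base = offset
    offset = offset + height
    offset = offset[base]
    process(base)
    offset += 37
    base = g + 28
    return g

15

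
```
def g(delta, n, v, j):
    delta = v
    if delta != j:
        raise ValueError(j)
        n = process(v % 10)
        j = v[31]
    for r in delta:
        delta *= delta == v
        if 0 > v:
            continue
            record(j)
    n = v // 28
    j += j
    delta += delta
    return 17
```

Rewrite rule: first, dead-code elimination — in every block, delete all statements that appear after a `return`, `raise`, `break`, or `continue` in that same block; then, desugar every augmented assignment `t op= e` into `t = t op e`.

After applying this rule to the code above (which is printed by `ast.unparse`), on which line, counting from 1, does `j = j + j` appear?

Transformed code:
def g(delta, n, v, j):
    delta = v
    if delta != j:
        raise ValueError(j)
    for r in delta:
        delta = delta * (delta == v)
        if 0 > v:
            continue
    n = v // 28
    j = j + j
    delta = delta + delta
    return 17

10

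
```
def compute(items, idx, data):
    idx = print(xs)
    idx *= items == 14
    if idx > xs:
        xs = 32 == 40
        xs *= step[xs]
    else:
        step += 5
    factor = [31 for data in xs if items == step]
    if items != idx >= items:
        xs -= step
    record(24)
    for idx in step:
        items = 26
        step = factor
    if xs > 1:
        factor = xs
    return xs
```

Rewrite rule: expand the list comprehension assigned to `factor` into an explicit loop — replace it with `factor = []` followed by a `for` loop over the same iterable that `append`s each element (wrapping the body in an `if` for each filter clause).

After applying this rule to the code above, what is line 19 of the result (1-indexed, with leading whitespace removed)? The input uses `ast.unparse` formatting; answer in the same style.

if xs > 1:

Transformed code:
def compute(items, idx, data):
    idx = print(xs)
    idx *= items == 14
    if idx > xs:
        xs = 32 == 40
        xs *= step[xs]
    else:
        step += 5
    factor = []
    for data in xs:
        if items == step:
            factor.append(31)
    if items != idx >= items:
        xs -= step
    record(24)
    for idx in step:
        items = 26
        step = factor
    if xs > 1:
        factor = xs
    return xs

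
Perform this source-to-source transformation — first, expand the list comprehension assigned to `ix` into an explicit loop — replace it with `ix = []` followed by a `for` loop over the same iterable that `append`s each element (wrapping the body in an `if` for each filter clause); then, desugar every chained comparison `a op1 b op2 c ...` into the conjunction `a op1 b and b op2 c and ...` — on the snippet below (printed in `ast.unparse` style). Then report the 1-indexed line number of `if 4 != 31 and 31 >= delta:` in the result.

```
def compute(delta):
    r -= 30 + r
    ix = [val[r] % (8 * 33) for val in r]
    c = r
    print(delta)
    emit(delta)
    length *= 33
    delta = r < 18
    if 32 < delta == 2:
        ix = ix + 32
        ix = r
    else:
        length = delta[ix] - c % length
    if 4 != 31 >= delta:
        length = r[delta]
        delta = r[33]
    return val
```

Transformed code:
def compute(delta):
    r -= 30 + r
    ix = []
    for val in r:
        ix.append(val[r] % (8 * 33))
    c = r
    print(delta)
    emit(delta)
    length *= 33
    delta = r < 18
    if 32 < delta and delta == 2:
        ix = ix + 32
        ix = r
    else:
        length = delta[ix] - c % length
    if 4 != 31 and 31 >= delta:
        length = r[delta]
        delta = r[33]
    return val

16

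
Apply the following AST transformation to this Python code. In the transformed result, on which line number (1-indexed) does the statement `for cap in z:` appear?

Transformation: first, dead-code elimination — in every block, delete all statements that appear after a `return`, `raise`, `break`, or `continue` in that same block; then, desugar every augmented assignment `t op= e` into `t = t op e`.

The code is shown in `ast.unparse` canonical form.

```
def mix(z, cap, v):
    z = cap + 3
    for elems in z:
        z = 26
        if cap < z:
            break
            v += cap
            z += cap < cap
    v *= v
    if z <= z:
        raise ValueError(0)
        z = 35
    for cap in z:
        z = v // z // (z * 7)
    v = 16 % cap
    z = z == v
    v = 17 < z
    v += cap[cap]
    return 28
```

Transformed code:
def mix(z, cap, v):
    z = cap + 3
    for elems in z:
        z = 26
        if cap < z:
            break
    v = v * v
    if z <= z:
        raise ValueError(0)
    for cap in z:
        z = v // z // (z * 7)
    v = 16 % cap
    z = z == v
    v = 17 < z
    v = v + cap[cap]
    return 28

10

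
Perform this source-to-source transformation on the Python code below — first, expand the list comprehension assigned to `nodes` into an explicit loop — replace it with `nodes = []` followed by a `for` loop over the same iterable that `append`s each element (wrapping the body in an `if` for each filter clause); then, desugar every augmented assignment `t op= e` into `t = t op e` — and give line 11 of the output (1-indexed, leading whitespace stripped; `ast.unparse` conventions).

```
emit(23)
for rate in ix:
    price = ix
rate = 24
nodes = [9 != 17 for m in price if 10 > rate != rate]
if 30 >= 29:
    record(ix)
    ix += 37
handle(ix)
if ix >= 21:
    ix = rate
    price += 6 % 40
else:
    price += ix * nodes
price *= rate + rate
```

Transformed code:
emit(23)
for rate in ix:
    price = ix
rate = 24
nodes = []
for m in price:
    if 10 > rate != rate:
        nodes.append(9 != 17)
if 30 >= 29:
    record(ix)
    ix = ix + 37
handle(ix)
if ix >= 21:
    ix = rate
    price = price + 6 % 40
else:
    price = price + ix * nodes
price = price * (rate + rate)

ix = ix + 37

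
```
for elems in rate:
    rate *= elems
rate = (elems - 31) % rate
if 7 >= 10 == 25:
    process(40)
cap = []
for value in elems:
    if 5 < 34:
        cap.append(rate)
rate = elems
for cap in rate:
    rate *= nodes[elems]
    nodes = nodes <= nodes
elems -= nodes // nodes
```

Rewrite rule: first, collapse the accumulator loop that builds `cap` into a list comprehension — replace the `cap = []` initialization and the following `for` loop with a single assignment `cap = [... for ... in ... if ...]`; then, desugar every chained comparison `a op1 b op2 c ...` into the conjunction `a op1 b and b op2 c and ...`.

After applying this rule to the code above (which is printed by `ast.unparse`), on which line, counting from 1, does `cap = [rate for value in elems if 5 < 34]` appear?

6

Transformed code:
for elems in rate:
    rate *= elems
rate = (elems - 31) % rate
if 7 >= 10 and 10 == 25:
    process(40)
cap = [rate for value in elems if 5 < 34]
rate = elems
for cap in rate:
    rate *= nodes[elems]
    nodes = nodes <= nodes
elems -= nodes // nodes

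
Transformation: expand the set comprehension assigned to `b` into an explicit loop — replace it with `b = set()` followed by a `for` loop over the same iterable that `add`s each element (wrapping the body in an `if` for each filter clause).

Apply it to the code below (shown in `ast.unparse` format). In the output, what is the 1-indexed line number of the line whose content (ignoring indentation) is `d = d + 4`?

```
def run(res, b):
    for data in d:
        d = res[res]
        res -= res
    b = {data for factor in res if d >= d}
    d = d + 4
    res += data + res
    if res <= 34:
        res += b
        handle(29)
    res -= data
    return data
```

Transformed code:
def run(res, b):
    for data in d:
        d = res[res]
        res -= res
    b = set()
    for factor in res:
        if d >= d:
            b.add(data)
    d = d + 4
    res += data + res
    if res <= 34:
        res += b
        handle(29)
    res -= data
    return data

9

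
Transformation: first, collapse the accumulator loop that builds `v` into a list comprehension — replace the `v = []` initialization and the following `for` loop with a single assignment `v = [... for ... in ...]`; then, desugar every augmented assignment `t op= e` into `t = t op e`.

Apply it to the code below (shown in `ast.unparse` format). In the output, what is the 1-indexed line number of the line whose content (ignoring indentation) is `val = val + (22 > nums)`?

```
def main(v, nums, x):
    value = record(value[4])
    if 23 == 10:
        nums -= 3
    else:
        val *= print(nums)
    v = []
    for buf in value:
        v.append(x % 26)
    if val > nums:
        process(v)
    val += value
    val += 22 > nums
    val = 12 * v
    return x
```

11

Transformed code:
def main(v, nums, x):
    value = record(value[4])
    if 23 == 10:
        nums = nums - 3
    else:
        val = val * print(nums)
    v = [x % 26 for buf in value]
    if val > nums:
        process(v)
    val = val + value
    val = val + (22 > nums)
    val = 12 * v
    return x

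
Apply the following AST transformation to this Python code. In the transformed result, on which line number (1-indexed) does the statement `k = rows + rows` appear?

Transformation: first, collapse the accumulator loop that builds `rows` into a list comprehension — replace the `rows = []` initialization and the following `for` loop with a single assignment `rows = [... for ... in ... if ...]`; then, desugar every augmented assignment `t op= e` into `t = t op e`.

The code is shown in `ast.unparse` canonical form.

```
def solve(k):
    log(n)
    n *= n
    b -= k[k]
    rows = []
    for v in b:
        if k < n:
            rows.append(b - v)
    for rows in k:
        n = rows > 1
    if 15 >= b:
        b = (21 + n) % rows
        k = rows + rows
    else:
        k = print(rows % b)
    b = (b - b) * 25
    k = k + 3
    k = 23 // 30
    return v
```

Transformed code:
def solve(k):
    log(n)
    n = n * n
    b = b - k[k]
    rows = [b - v for v in b if k < n]
    for rows in k:
        n = rows > 1
    if 15 >= b:
        b = (21 + n) % rows
        k = rows + rows
    else:
        k = print(rows % b)
    b = (b - b) * 25
    k = k + 3
    k = 23 // 30
    return v

10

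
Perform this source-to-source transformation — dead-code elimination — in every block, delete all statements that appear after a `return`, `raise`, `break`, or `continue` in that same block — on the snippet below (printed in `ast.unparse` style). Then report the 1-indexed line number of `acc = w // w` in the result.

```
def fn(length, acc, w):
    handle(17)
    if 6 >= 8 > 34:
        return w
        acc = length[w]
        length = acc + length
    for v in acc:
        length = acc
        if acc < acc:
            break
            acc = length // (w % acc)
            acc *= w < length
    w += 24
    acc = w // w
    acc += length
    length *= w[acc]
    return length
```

Transformed code:
def fn(length, acc, w):
    handle(17)
    if 6 >= 8 > 34:
        return w
    for v in acc:
        length = acc
        if acc < acc:
            break
    w += 24
    acc = w // w
    acc += length
    length *= w[acc]
    return length

10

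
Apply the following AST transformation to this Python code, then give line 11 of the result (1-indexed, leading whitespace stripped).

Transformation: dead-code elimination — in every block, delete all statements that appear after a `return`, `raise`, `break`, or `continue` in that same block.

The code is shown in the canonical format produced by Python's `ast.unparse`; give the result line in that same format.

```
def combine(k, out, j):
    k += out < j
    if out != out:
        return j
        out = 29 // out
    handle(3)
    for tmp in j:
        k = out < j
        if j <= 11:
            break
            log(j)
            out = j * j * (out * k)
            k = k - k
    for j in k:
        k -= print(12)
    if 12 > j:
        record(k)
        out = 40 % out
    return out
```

k -= print(12)

Transformed code:
def combine(k, out, j):
    k += out < j
    if out != out:
        return j
    handle(3)
    for tmp in j:
        k = out < j
        if j <= 11:
            break
    for j in k:
        k -= print(12)
    if 12 > j:
        record(k)
        out = 40 % out
    return out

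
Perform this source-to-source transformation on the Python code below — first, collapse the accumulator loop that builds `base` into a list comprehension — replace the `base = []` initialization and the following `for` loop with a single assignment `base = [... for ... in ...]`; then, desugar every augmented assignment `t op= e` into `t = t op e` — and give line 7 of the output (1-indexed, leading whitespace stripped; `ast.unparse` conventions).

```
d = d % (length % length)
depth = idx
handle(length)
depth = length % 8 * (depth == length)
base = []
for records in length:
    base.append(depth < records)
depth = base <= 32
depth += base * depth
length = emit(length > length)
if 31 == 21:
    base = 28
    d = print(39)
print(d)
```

Transformed code:
d = d % (length % length)
depth = idx
handle(length)
depth = length % 8 * (depth == length)
base = [depth < records for records in length]
depth = base <= 32
depth = depth + base * depth
length = emit(length > length)
if 31 == 21:
    base = 28
    d = print(39)
print(d)

depth = depth + base * depth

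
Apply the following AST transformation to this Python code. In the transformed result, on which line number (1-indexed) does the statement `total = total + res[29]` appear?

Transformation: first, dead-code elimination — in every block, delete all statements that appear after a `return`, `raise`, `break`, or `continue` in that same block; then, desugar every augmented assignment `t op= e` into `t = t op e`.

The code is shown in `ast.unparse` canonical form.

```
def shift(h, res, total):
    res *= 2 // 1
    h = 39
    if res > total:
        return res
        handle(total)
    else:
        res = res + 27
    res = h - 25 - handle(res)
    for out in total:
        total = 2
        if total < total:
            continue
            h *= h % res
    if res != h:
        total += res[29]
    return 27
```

14

Transformed code:
def shift(h, res, total):
    res = res * (2 // 1)
    h = 39
    if res > total:
        return res
    else:
        res = res + 27
    res = h - 25 - handle(res)
    for out in total:
        total = 2
        if total < total:
            continue
    if res != h:
        total = total + res[29]
    return 27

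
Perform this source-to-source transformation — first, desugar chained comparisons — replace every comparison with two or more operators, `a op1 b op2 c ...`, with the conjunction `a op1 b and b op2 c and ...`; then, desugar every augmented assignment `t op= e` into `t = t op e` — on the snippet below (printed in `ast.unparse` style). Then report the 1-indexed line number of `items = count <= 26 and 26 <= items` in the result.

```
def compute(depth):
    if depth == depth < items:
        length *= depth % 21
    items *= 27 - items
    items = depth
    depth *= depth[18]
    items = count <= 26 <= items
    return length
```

Transformed code:
def compute(depth):
    if depth == depth and depth < items:
        length = length * (depth % 21)
    items = items * (27 - items)
    items = depth
    depth = depth * depth[18]
    items = count <= 26 and 26 <= items
    return length

7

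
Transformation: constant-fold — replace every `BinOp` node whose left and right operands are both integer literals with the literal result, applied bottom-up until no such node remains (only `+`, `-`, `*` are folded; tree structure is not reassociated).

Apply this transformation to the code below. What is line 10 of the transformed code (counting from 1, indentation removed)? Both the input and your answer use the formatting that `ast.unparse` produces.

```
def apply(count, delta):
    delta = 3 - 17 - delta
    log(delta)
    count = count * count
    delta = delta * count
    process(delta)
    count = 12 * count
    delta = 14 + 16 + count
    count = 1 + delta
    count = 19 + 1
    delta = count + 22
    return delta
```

Transformed code:
def apply(count, delta):
    delta = -14 - delta
    log(delta)
    count = count * count
    delta = delta * count
    process(delta)
    count = 12 * count
    delta = 30 + count
    count = 1 + delta
    count = 20
    delta = count + 22
    return delta

count = 20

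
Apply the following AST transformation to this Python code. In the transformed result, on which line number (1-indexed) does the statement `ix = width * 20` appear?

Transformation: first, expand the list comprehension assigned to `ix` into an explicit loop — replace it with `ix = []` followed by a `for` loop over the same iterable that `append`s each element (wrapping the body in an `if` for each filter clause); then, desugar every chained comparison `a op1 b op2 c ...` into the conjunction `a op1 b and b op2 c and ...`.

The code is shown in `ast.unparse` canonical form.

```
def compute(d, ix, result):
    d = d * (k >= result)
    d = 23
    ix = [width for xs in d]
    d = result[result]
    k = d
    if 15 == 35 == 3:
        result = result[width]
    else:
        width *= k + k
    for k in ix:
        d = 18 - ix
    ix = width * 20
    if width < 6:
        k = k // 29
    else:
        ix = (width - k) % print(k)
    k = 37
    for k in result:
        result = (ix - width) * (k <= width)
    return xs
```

Transformed code:
def compute(d, ix, result):
    d = d * (k >= result)
    d = 23
    ix = []
    for xs in d:
        ix.append(width)
    d = result[result]
    k = d
    if 15 == 35 and 35 == 3:
        result = result[width]
    else:
        width *= k + k
    for k in ix:
        d = 18 - ix
    ix = width * 20
    if width < 6:
        k = k // 29
    else:
        ix = (width - k) % print(k)
    k = 37
    for k in result:
        result = (ix - width) * (k <= width)
    return xs

15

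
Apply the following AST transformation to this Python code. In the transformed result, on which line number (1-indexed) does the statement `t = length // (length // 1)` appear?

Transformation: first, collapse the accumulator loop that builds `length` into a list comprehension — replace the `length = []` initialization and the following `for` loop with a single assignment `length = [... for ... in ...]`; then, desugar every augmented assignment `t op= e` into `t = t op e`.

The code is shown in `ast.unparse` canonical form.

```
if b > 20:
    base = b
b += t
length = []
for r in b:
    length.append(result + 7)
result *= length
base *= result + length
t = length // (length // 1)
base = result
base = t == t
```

7

Transformed code:
if b > 20:
    base = b
b = b + t
length = [result + 7 for r in b]
result = result * length
base = base * (result + length)
t = length // (length // 1)
base = result
base = t == t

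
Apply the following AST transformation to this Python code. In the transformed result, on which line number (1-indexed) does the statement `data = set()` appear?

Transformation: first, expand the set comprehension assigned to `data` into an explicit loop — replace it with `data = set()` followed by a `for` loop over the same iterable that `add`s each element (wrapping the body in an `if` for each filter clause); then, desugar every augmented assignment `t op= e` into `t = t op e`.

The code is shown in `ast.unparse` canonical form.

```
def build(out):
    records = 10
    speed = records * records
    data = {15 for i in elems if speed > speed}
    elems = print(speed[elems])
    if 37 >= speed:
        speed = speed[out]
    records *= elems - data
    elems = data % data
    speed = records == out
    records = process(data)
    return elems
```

Transformed code:
def build(out):
    records = 10
    speed = records * records
    data = set()
    for i in elems:
        if speed > speed:
            data.add(15)
    elems = print(speed[elems])
    if 37 >= speed:
        speed = speed[out]
    records = records * (elems - data)
    elems = data % data
    speed = records == out
    records = process(data)
    return elems

4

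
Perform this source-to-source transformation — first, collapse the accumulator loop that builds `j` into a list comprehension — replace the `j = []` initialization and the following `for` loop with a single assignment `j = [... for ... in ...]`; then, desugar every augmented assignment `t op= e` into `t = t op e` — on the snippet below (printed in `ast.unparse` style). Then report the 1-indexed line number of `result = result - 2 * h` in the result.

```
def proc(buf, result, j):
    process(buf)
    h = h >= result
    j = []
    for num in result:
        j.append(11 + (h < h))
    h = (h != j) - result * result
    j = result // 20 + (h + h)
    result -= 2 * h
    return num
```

7

Transformed code:
def proc(buf, result, j):
    process(buf)
    h = h >= result
    j = [11 + (h < h) for num in result]
    h = (h != j) - result * result
    j = result // 20 + (h + h)
    result = result - 2 * h
    return num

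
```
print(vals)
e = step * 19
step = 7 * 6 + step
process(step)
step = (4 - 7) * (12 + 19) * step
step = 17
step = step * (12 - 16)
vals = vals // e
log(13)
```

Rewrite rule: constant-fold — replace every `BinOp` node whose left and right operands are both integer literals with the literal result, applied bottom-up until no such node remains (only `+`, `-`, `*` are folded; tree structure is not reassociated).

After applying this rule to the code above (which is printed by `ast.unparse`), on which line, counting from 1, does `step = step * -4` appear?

7

Transformed code:
print(vals)
e = step * 19
step = 42 + step
process(step)
step = -93 * step
step = 17
step = step * -4
vals = vals // e
log(13)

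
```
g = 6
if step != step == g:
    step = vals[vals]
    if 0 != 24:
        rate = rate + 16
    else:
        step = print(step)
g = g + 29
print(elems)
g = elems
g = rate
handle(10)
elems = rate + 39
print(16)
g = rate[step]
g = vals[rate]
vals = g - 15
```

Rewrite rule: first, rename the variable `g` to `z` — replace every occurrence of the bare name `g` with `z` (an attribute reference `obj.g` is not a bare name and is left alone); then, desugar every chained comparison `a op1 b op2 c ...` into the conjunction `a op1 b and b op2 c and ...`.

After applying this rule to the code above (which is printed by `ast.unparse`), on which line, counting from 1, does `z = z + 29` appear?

8

Transformed code:
z = 6
if step != step and step == z:
    step = vals[vals]
    if 0 != 24:
        rate = rate + 16
    else:
        step = print(step)
z = z + 29
print(elems)
z = elems
z = rate
handle(10)
elems = rate + 39
print(16)
z = rate[step]
z = vals[rate]
vals = z - 15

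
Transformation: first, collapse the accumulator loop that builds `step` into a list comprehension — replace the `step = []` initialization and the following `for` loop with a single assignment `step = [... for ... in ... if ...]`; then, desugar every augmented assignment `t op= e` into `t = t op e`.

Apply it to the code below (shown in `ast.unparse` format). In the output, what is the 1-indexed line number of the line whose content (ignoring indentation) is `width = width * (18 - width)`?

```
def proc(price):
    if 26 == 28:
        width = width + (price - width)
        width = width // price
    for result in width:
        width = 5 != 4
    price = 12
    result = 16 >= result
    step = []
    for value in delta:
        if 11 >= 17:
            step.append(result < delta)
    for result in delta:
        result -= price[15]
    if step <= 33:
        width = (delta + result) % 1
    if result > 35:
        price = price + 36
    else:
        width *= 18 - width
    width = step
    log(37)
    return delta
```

Transformed code:
def proc(price):
    if 26 == 28:
        width = width + (price - width)
        width = width // price
    for result in width:
        width = 5 != 4
    price = 12
    result = 16 >= result
    step = [result < delta for value in delta if 11 >= 17]
    for result in delta:
        result = result - price[15]
    if step <= 33:
        width = (delta + result) % 1
    if result > 35:
        price = price + 36
    else:
        width = width * (18 - width)
    width = step
    log(37)
    return delta

17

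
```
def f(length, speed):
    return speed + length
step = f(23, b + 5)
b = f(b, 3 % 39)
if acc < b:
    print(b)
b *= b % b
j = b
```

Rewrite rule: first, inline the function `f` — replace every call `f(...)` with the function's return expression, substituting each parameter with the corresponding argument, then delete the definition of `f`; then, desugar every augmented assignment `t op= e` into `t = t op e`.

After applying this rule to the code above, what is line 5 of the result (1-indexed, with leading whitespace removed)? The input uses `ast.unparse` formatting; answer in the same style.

Transformed code:
step = b + 5 + 23
b = 3 % 39 + b
if acc < b:
    print(b)
b = b * (b % b)
j = b

b = b * (b % b)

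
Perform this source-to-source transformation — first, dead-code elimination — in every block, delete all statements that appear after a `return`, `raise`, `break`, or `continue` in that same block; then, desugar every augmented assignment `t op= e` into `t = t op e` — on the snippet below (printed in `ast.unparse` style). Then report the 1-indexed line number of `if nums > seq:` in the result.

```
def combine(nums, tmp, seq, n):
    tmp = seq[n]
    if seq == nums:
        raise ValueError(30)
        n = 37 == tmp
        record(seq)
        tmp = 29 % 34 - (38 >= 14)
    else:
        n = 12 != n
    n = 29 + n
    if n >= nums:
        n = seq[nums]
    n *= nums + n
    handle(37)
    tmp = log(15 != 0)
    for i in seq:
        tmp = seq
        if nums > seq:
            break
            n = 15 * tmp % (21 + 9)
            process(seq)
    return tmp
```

15

Transformed code:
def combine(nums, tmp, seq, n):
    tmp = seq[n]
    if seq == nums:
        raise ValueError(30)
    else:
        n = 12 != n
    n = 29 + n
    if n >= nums:
        n = seq[nums]
    n = n * (nums + n)
    handle(37)
    tmp = log(15 != 0)
    for i in seq:
        tmp = seq
        if nums > seq:
            break
    return tmp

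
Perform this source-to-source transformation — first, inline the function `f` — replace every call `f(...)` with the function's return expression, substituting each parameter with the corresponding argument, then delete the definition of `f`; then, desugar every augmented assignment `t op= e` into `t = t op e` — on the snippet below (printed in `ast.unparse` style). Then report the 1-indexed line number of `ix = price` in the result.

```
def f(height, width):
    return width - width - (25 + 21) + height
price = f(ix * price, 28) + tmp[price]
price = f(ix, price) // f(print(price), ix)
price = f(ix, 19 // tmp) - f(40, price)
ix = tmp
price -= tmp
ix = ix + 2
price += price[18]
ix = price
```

Transformed code:
price = 28 - 28 - (25 + 21) + ix * price + tmp[price]
price = (price - price - (25 + 21) + ix) // (ix - ix - (25 + 21) + print(price))
price = 19 // tmp - 19 // tmp - (25 + 21) + ix - (price - price - (25 + 21) + 40)
ix = tmp
price = price - tmp
ix = ix + 2
price = price + price[18]
ix = price

8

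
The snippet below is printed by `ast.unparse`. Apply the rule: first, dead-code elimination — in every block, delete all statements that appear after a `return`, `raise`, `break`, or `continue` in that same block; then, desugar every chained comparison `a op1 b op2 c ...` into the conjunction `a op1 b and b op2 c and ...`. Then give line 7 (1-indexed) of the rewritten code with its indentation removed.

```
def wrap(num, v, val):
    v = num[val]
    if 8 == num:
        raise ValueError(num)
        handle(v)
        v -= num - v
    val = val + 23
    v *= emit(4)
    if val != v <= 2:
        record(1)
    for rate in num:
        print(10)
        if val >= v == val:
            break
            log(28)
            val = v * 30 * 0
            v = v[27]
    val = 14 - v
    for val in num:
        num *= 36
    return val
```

Transformed code:
def wrap(num, v, val):
    v = num[val]
    if 8 == num:
        raise ValueError(num)
    val = val + 23
    v *= emit(4)
    if val != v and v <= 2:
        record(1)
    for rate in num:
        print(10)
        if val >= v and v == val:
            break
    val = 14 - v
    for val in num:
        num *= 36
    return val

if val != v and v <= 2:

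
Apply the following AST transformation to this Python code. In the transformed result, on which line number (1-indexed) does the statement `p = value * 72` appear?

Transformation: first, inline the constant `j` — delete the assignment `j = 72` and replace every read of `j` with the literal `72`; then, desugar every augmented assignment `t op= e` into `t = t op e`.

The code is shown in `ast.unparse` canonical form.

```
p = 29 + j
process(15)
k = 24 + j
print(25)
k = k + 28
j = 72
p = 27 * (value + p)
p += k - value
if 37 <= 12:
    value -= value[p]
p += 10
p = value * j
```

Transformed code:
p = 29 + 72
process(15)
k = 24 + 72
print(25)
k = k + 28
p = 27 * (value + p)
p = p + (k - value)
if 37 <= 12:
    value = value - value[p]
p = p + 10
p = value * 72

11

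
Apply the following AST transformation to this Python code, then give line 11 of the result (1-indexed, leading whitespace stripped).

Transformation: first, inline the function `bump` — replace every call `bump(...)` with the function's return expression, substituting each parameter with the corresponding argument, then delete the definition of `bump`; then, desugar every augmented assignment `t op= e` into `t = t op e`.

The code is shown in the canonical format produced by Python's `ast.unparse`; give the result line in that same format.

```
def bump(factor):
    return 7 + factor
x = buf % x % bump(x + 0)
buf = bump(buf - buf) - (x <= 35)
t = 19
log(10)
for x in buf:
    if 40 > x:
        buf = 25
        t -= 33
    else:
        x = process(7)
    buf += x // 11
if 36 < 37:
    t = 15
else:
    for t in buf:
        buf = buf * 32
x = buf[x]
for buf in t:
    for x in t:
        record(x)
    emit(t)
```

Transformed code:
x = buf % x % (7 + (x + 0))
buf = 7 + (buf - buf) - (x <= 35)
t = 19
log(10)
for x in buf:
    if 40 > x:
        buf = 25
        t = t - 33
    else:
        x = process(7)
    buf = buf + x // 11
if 36 < 37:
    t = 15
else:
    for t in buf:
        buf = buf * 32
x = buf[x]
for buf in t:
    for x in t:
        record(x)
    emit(t)

buf = buf + x // 11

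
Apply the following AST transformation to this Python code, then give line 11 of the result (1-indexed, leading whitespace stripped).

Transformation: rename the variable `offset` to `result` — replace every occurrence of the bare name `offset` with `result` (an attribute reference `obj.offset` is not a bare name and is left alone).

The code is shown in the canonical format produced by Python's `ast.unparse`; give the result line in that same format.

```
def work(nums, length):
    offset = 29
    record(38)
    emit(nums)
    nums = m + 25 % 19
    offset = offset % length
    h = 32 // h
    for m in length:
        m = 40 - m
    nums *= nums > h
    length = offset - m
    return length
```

Transformed code:
def work(nums, length):
    result = 29
    record(38)
    emit(nums)
    nums = m + 25 % 19
    result = result % length
    h = 32 // h
    for m in length:
        m = 40 - m
    nums *= nums > h
    length = result - m
    return length

length = result - m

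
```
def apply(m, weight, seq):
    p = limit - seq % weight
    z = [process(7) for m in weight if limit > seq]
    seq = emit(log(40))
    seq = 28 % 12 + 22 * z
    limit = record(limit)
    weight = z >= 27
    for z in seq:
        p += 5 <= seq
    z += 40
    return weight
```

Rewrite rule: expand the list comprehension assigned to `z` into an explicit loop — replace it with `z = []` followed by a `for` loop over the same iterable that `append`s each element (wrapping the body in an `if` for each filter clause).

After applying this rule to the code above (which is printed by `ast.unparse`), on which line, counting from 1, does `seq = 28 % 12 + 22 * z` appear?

Transformed code:
def apply(m, weight, seq):
    p = limit - seq % weight
    z = []
    for m in weight:
        if limit > seq:
            z.append(process(7))
    seq = emit(log(40))
    seq = 28 % 12 + 22 * z
    limit = record(limit)
    weight = z >= 27
    for z in seq:
        p += 5 <= seq
    z += 40
    return weight

8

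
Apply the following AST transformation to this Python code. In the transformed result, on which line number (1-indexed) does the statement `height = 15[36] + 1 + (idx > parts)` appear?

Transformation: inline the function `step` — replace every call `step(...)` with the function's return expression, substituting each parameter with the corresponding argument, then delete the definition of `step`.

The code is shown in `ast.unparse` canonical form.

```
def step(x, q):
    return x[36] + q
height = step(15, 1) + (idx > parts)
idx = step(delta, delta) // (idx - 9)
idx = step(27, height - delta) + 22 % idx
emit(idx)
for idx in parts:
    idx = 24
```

1

Transformed code:
height = 15[36] + 1 + (idx > parts)
idx = (delta[36] + delta) // (idx - 9)
idx = 27[36] + (height - delta) + 22 % idx
emit(idx)
for idx in parts:
    idx = 24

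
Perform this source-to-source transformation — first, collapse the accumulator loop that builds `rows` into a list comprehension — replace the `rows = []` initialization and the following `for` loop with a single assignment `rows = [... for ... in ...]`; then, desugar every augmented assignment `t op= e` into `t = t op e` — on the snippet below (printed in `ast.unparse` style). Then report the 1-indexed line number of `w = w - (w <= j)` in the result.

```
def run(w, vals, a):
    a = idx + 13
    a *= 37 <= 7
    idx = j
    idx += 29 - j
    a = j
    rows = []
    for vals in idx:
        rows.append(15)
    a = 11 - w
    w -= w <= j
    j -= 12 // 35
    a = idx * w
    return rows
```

9

Transformed code:
def run(w, vals, a):
    a = idx + 13
    a = a * (37 <= 7)
    idx = j
    idx = idx + (29 - j)
    a = j
    rows = [15 for vals in idx]
    a = 11 - w
    w = w - (w <= j)
    j = j - 12 // 35
    a = idx * w
    return rows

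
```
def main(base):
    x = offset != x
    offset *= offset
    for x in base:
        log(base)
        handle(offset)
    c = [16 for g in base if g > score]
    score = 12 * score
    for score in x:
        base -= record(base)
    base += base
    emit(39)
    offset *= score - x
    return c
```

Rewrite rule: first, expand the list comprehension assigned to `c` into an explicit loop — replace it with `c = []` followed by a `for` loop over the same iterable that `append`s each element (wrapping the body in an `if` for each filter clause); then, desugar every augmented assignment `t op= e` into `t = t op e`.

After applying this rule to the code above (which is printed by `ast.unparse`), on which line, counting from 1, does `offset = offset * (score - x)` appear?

16

Transformed code:
def main(base):
    x = offset != x
    offset = offset * offset
    for x in base:
        log(base)
        handle(offset)
    c = []
    for g in base:
        if g > score:
            c.append(16)
    score = 12 * score
    for score in x:
        base = base - record(base)
    base = base + base
    emit(39)
    offset = offset * (score - x)
    return c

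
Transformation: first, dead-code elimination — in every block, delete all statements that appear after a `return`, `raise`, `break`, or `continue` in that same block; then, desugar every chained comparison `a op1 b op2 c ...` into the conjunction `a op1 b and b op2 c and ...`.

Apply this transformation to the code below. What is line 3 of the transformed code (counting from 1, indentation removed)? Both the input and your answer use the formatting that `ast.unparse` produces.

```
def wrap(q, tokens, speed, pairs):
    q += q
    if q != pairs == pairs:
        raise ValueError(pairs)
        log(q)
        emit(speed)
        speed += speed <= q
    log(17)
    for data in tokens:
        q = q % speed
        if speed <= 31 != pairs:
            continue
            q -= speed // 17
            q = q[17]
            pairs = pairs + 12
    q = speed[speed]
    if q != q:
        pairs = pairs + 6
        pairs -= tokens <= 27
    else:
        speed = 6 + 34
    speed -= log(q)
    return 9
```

Transformed code:
def wrap(q, tokens, speed, pairs):
    q += q
    if q != pairs and pairs == pairs:
        raise ValueError(pairs)
    log(17)
    for data in tokens:
        q = q % speed
        if speed <= 31 and 31 != pairs:
            continue
    q = speed[speed]
    if q != q:
        pairs = pairs + 6
        pairs -= tokens <= 27
    else:
        speed = 6 + 34
    speed -= log(q)
    return 9

if q != pairs and pairs == pairs:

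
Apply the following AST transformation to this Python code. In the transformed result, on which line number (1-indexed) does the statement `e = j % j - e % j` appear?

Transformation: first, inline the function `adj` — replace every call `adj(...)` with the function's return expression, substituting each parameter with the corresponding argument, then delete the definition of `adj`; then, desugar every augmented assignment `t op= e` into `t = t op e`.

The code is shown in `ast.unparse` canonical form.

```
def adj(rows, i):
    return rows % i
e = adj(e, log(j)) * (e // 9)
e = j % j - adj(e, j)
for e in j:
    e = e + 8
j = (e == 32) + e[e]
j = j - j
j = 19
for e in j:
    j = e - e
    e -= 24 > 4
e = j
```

Transformed code:
e = e % log(j) * (e // 9)
e = j % j - e % j
for e in j:
    e = e + 8
j = (e == 32) + e[e]
j = j - j
j = 19
for e in j:
    j = e - e
    e = e - (24 > 4)
e = j

2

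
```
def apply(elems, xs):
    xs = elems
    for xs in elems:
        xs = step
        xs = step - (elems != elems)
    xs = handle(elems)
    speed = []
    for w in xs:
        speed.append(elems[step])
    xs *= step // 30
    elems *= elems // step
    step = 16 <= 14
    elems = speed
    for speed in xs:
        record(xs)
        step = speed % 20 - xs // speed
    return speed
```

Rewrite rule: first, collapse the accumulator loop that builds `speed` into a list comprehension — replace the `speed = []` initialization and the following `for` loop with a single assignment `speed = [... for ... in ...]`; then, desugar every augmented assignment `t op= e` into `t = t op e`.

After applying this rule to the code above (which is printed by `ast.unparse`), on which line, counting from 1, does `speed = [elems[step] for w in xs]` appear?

Transformed code:
def apply(elems, xs):
    xs = elems
    for xs in elems:
        xs = step
        xs = step - (elems != elems)
    xs = handle(elems)
    speed = [elems[step] for w in xs]
    xs = xs * (step // 30)
    elems = elems * (elems // step)
    step = 16 <= 14
    elems = speed
    for speed in xs:
        record(xs)
        step = speed % 20 - xs // speed
    return speed

7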